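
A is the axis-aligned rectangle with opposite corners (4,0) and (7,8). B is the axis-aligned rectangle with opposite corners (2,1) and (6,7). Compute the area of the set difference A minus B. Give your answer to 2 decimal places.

12.00

|A∩B|: x∈[4,6], y∈[1,7] → 2·6 = 12.
|A| = 24.
|A ∖ B| = |A| − |A∩B| = 24 − 12 = 12.00.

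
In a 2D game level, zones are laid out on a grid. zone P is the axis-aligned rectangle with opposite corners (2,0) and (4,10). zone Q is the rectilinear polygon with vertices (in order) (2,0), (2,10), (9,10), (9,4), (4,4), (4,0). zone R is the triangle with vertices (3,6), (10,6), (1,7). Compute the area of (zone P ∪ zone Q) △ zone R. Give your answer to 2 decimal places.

47.00

|zone P ∪ zone Q| = 50.
|(zone P ∪ zone Q) ∩ zone R| = 3.25.
|(zone P ∪ zone Q) △ zone R| = 50 + 3.5 − 6.5 = 47.00.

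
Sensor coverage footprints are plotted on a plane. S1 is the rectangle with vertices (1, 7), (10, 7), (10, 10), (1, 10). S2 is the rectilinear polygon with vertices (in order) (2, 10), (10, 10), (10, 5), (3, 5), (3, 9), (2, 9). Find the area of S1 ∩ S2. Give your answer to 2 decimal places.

The intersection is the polygon with vertices (10,7), (3,7), (3,9), (2,9), (2,10), (10,10).
By the shoelace formula its area is 22.00.

22.00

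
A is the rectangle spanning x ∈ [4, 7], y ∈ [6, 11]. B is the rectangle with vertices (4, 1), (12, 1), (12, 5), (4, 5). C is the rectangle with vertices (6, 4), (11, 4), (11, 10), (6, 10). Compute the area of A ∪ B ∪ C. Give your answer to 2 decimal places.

By inclusion–exclusion:
Individual areas: |A| = 15, |B| = 32, |C| = 30.
|A∩B| = 0 (no overlap).
|A∩C|: x∈[6,7], y∈[6,10] → 1·4 = 4.
|B∩C|: x∈[6,11], y∈[4,5] → 5·1 = 5.
|A∩B∩C| = 0.
|A ∪ B ∪ C| = 77 − 9 + 0 = 68.00.

68.00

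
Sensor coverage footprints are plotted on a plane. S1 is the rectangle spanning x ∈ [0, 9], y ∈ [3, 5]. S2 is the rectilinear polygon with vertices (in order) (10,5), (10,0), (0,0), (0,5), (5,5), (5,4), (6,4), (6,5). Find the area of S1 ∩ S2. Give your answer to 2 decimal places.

The intersection is the polygon with vertices (9,3), (0,3), (0,5), (5,5), (5,4), (6,4), (6,5), (9,5).
By the shoelace formula its area is 17.00.

17.00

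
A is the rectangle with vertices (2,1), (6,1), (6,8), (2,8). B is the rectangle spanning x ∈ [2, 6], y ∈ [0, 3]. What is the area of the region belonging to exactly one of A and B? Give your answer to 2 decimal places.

|A∩B|: x∈[2,6], y∈[1,3] → 4·2 = 8.
|A △ B| = |A| + |B| − 2·|A∩B| = 28 + 12 − 16 = 24.00.

24.00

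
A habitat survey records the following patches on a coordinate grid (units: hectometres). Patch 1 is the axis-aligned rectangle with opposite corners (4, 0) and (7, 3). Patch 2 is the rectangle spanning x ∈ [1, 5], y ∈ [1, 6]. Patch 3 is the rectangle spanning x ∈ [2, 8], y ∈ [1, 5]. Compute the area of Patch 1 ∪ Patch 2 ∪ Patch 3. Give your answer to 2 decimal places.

35.00

By inclusion–exclusion:
Individual areas: |Patch 1| = 9, |Patch 2| = 20, |Patch 3| = 24.
|Patch 1∩Patch 2|: x∈[4,5], y∈[1,3] → 1·2 = 2.
|Patch 1∩Patch 3|: x∈[4,7], y∈[1,3] → 3·2 = 6.
|Patch 2∩Patch 3|: x∈[2,5], y∈[1,5] → 3·4 = 12.
|Patch 1∩Patch 2∩Patch 3| = 2.
|Patch 1 ∪ Patch 2 ∪ Patch 3| = 53 − 20 + 2 = 35.00.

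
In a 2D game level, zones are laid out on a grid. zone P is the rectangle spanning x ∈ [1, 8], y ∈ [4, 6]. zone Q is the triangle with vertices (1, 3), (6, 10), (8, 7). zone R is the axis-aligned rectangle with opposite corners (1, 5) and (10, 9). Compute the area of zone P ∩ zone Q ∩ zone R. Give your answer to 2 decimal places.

2.59

The intersection is the polygon with vertices (4.5,5), (2.429,5), (3.143,6), (6.25,6).
By the shoelace formula its area is 2.59.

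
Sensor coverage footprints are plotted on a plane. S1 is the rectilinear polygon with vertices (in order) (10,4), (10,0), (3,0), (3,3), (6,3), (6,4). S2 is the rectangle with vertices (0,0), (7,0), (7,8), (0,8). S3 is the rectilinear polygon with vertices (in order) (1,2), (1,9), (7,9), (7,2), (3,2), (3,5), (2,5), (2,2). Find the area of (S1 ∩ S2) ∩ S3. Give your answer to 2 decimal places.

The region (S1 ∩ S2) ∩ S3 is the polygon with vertices (3,3), (6,3), (6,4), (7,4), (7,2), (3,2).
By the shoelace formula its area is 5.00.

5.00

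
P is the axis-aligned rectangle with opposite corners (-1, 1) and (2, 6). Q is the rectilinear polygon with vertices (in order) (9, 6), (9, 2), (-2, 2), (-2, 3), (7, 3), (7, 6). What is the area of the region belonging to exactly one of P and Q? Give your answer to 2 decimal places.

|P| = 15, |Q| = 17, |P∩Q| = 3.
|P △ Q| = |P| + |Q| − 2·|P∩Q| = 15 + 17 − 6 = 26.00.

26.00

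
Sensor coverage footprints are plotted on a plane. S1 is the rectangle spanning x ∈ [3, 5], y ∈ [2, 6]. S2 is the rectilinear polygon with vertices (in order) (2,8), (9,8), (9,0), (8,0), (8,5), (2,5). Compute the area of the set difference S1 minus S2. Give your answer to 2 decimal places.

|S1| = 8, |S1∩S2| = 2.
|S1 ∖ S2| = |S1| − |S1∩S2| = 8 − 2 = 6.00.

6.00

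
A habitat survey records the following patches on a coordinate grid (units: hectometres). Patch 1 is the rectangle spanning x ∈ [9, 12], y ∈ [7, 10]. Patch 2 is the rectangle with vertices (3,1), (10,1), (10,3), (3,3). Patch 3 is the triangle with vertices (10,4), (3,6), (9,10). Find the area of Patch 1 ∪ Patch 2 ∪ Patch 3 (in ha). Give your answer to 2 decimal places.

By inclusion–exclusion:
Individual areas: |Patch 1| = 9, |Patch 2| = 14, |Patch 3| = 20.
|Patch 1∩Patch 2| = 0 (no overlap).
|Patch 1∩Patch 3| = 0.75.
|Patch 2∩Patch 3| = 0.
|Patch 1∩Patch 2∩Patch 3| = 0.
|Patch 1 ∪ Patch 2 ∪ Patch 3| = 43 − 0.75 + 0 = 42.25.

42.25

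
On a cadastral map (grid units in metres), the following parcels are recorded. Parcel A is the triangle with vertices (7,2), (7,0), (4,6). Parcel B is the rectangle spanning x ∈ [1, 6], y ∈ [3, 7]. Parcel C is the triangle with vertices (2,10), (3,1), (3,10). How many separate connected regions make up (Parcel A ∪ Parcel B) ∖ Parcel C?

(Parcel A ∪ Parcel B) ∖ Parcel C splits into 2 disjoint pieces (area 13.9167, area 6.2222).

2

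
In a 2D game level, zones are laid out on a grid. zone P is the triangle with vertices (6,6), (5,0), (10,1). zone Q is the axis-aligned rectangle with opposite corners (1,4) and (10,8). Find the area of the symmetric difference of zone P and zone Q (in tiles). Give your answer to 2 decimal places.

|zone P| = 14.5, |zone Q| = 36, |zone P∩zone Q| = 1.9333.
|zone P △ zone Q| = |zone P| + |zone Q| − 2·|zone P∩zone Q| = 14.5 + 36 − 3.8667 = 46.63.

46.63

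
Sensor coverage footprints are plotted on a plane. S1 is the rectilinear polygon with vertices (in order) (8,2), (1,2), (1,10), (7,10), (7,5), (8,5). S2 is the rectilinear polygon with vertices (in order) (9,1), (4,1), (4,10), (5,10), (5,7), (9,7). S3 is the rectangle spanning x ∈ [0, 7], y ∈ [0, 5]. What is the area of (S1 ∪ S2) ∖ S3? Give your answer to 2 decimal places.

|S1 ∪ S2| = 63.
|(S1 ∪ S2) ∩ S3| = 21.
|(S1 ∪ S2) ∖ S3| = 63 − 21 = 42.00.

42.00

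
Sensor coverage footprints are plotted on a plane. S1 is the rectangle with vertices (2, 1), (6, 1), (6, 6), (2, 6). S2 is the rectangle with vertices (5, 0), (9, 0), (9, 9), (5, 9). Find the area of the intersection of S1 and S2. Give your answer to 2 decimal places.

|S1∩S2|: x∈[5,6], y∈[1,6] → 1·5 = 5.

5.00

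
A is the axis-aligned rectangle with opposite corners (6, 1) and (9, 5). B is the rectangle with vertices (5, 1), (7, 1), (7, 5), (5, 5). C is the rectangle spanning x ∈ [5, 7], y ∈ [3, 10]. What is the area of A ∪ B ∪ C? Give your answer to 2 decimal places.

26.00

By inclusion–exclusion:
Individual areas: |A| = 12, |B| = 8, |C| = 14.
|A∩B|: x∈[6,7], y∈[1,5] → 1·4 = 4.
|A∩C|: x∈[6,7], y∈[3,5] → 1·2 = 2.
|B∩C|: x∈[5,7], y∈[3,5] → 2·2 = 4.
|A∩B∩C| = 2.
|A ∪ B ∪ C| = 34 − 10 + 2 = 26.00.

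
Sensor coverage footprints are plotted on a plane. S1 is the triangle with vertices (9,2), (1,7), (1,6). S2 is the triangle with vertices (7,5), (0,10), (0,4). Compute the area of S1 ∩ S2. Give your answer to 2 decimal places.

The intersection is the polygon with vertices (1,6), (1,7), (4.721,4.674), (3.889,4.556).
By the shoelace formula its area is 2.63.

2.63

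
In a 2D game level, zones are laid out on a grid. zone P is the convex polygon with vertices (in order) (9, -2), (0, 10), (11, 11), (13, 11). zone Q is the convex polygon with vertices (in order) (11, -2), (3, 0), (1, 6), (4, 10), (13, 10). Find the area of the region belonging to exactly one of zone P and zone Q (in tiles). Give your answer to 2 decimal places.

50.16

|zone P| = 83.5, |zone Q| = 108, |zone P∩zone Q| = 70.6694.
|zone P △ zone Q| = |zone P| + |zone Q| − 2·|zone P∩zone Q| = 83.5 + 108 − 141.3388 = 50.16.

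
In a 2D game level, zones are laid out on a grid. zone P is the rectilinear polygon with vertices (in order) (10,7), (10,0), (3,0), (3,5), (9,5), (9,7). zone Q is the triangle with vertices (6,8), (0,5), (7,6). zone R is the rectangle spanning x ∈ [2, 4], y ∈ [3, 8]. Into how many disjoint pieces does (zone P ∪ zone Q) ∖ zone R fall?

(zone P ∪ zone Q) ∖ zone R splits into 3 disjoint pieces (area 35, area 4.6429, area 0.7143).

3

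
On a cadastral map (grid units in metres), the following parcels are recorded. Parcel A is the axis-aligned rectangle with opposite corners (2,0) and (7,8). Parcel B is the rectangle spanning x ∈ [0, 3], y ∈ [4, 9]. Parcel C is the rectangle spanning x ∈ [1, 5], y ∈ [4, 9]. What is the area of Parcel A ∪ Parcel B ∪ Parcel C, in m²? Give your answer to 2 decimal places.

By inclusion–exclusion:
Individual areas: |Parcel A| = 40, |Parcel B| = 15, |Parcel C| = 20.
|Parcel A∩Parcel B|: x∈[2,3], y∈[4,8] → 1·4 = 4.
|Parcel A∩Parcel C|: x∈[2,5], y∈[4,8] → 3·4 = 12.
|Parcel B∩Parcel C|: x∈[1,3], y∈[4,9] → 2·5 = 10.
|Parcel A∩Parcel B∩Parcel C| = 4.
|Parcel A ∪ Parcel B ∪ Parcel C| = 75 − 26 + 4 = 53.00.

53.00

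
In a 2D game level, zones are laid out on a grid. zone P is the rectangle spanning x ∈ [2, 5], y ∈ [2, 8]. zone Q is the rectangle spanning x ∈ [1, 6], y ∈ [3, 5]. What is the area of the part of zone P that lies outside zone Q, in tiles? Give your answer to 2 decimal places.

|zone P∩zone Q|: x∈[2,5], y∈[3,5] → 3·2 = 6.
|zone P| = 18.
|zone P ∖ zone Q| = |zone P| − |zone P∩zone Q| = 18 − 6 = 12.00.

12.00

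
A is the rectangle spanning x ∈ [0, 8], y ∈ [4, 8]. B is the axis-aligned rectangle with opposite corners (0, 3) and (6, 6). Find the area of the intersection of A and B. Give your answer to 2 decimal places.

|A∩B|: x∈[0,6], y∈[4,6] → 6·2 = 12.

12.00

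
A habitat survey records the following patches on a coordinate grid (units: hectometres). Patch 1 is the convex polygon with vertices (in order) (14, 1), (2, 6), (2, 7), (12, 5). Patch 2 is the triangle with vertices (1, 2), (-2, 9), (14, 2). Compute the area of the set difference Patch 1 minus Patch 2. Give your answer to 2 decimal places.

|Patch 1| = 24, |Patch 1∩Patch 2| = 12.0984.
|Patch 1 ∖ Patch 2| = |Patch 1| − |Patch 1∩Patch 2| = 24 − 12.0984 = 11.90.

11.90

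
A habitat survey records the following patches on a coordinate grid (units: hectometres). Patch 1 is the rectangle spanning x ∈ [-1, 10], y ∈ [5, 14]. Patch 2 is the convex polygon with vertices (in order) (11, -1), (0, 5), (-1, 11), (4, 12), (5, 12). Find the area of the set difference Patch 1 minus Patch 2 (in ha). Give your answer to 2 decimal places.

|Patch 1| = 99, |Patch 1∩Patch 2| = 47.8077.
|Patch 1 ∖ Patch 2| = |Patch 1| − |Patch 1∩Patch 2| = 99 − 47.8077 = 51.19.

51.19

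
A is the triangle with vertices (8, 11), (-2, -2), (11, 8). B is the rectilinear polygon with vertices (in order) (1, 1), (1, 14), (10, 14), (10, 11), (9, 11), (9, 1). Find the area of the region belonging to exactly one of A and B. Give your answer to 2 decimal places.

84.98

|A| = 34.5, |B| = 107, |A∩B| = 28.2615.
|A △ B| = |A| + |B| − 2·|A∩B| = 34.5 + 107 − 56.5231 = 84.98.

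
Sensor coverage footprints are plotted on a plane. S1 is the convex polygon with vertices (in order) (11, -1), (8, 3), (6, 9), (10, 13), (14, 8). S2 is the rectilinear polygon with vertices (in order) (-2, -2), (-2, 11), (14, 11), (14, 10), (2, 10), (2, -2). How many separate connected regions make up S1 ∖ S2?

S1 ∖ S2 splits into 2 disjoint pieces (area 52.4, area 3.6).

2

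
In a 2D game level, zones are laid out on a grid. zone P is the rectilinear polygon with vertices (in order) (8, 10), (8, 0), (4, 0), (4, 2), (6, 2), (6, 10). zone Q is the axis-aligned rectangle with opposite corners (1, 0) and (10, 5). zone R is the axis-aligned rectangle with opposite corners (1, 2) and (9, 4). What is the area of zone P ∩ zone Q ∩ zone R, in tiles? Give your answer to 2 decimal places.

4.00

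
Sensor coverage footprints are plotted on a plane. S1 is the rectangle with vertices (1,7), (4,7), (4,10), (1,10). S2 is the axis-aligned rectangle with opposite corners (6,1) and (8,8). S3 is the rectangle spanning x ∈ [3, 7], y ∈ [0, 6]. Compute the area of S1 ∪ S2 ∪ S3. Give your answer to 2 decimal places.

By inclusion–exclusion:
Individual areas: |S1| = 9, |S2| = 14, |S3| = 24.
|S1∩S2| = 0 (no overlap).
|S1∩S3| = 0 (no overlap).
|S2∩S3|: x∈[6,7], y∈[1,6] → 1·5 = 5.
|S1∩S2∩S3| = 0.
|S1 ∪ S2 ∪ S3| = 47 − 5 + 0 = 42.00.

42.00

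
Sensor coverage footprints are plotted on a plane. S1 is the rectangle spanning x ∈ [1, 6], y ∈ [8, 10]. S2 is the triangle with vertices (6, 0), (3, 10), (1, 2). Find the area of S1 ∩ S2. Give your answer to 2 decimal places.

The intersection is the polygon with vertices (2.5,8), (3,10), (3.6,8).
By the shoelace formula its area is 1.10.

1.10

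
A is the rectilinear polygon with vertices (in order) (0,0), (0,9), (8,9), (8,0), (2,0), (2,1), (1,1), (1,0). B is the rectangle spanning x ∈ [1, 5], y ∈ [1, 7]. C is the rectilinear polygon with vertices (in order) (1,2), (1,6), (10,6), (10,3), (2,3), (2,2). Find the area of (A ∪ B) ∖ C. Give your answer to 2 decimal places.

49.00

|A ∪ B| = 71.
|(A ∪ B) ∩ C| = 22.
|(A ∪ B) ∖ C| = 71 − 22 = 49.00.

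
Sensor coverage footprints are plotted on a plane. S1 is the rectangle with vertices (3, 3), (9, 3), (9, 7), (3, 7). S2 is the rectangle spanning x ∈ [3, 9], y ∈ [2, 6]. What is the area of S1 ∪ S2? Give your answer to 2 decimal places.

30.00

By inclusion–exclusion:
Individual areas: |S1| = 24, |S2| = 24.
|S1∩S2|: x∈[3,9], y∈[3,6] → 6·3 = 18.
|S1 ∪ S2| = 48 − 18 = 30.00.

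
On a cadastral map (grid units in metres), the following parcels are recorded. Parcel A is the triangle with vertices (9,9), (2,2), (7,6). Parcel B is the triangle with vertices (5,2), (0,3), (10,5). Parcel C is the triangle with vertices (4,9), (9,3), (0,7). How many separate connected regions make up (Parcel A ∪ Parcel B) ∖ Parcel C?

3

(Parcel A ∪ Parcel B) ∖ Parcel C splits into 3 disjoint pieces (area 1.4918, area 8.7864, area 0.8127).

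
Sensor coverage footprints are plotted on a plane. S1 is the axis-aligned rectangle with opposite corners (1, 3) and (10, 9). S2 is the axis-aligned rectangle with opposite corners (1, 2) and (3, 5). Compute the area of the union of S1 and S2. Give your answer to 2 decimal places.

56.00

By inclusion–exclusion:
Individual areas: |S1| = 54, |S2| = 6.
|S1∩S2|: x∈[1,3], y∈[3,5] → 2·2 = 4.
|S1 ∪ S2| = 60 − 4 = 56.00.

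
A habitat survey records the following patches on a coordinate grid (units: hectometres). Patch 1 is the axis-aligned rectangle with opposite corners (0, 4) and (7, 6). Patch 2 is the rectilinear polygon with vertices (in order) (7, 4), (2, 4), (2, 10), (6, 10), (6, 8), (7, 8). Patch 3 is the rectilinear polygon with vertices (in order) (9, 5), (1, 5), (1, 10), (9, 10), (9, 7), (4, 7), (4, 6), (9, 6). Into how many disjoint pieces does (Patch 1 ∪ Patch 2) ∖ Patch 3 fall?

2

(Patch 1 ∪ Patch 2) ∖ Patch 3 splits into 2 disjoint pieces (area 8, area 3).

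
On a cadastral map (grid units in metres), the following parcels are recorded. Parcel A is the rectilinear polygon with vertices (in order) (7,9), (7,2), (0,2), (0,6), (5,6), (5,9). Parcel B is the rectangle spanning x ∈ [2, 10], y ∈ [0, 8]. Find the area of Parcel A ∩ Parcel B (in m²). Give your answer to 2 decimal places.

The intersection is the polygon with vertices (7,2), (2,2), (2,6), (5,6), (5,8), (7,8).
By the shoelace formula its area is 24.00.

24.00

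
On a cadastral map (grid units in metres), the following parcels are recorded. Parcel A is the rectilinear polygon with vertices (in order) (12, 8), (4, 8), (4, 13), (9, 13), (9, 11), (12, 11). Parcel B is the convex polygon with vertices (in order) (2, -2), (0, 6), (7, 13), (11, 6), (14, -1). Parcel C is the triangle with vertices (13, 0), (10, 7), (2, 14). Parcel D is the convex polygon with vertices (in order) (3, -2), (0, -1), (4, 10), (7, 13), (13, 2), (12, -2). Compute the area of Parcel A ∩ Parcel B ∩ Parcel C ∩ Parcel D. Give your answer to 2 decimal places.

4.75

The intersection is the polygon with vertices (8.857,8), (6.714,8), (4.64,10.64), (4.92,10.92), (5.2,11.2).
By the shoelace formula its area is 4.75.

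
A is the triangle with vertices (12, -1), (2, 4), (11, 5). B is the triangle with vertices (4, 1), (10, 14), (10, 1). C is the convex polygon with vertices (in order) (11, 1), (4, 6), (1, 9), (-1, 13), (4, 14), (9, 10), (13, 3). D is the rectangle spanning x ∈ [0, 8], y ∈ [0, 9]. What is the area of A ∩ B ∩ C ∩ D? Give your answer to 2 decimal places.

The intersection is the polygon with vertices (6.154,4.462), (8,4.667), (8,3.143).
By the shoelace formula its area is 1.41.

1.41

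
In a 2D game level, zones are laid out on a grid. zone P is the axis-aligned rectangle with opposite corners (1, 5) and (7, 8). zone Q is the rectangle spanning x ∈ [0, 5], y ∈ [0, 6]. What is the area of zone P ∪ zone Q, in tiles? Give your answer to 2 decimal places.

By inclusion–exclusion:
Individual areas: |zone P| = 18, |zone Q| = 30.
|zone P∩zone Q|: x∈[1,5], y∈[5,6] → 4·1 = 4.
|zone P ∪ zone Q| = 48 − 4 = 44.00.

44.00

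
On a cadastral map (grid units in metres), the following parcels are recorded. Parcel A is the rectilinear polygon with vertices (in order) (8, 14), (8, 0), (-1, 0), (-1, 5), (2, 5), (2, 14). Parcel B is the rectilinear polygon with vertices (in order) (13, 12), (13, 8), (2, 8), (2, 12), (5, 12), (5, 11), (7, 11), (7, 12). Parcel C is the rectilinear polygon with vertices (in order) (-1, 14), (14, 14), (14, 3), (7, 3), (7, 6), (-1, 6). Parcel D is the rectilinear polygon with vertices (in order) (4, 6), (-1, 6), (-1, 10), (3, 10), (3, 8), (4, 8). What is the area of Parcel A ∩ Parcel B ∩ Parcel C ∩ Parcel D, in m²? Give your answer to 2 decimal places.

2.00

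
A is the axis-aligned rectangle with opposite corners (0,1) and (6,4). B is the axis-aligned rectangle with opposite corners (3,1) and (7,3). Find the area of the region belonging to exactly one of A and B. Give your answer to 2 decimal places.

14.00

|A∩B|: x∈[3,6], y∈[1,3] → 3·2 = 6.
|A △ B| = |A| + |B| − 2·|A∩B| = 18 + 8 − 12 = 14.00.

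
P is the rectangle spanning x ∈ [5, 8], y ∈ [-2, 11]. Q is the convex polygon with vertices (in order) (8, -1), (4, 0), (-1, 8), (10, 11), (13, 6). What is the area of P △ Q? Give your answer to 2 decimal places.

74.48

|P| = 39, |Q| = 99.5, |P∩Q| = 32.0114.
|P △ Q| = |P| + |Q| − 2·|P∩Q| = 39 + 99.5 − 64.0227 = 74.48.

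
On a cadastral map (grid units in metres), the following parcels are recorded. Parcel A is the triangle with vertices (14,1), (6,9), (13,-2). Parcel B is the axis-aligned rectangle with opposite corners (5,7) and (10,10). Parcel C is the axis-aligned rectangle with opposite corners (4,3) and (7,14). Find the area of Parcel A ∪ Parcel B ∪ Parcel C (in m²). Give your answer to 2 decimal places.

By inclusion–exclusion:
Individual areas: |Parcel A| = 16, |Parcel B| = 15, |Parcel C| = 33.
|Parcel A∩Parcel B| = 0.7273.
|Parcel A∩Parcel C| = 0.2857.
|Parcel B∩Parcel C|: x∈[5,7], y∈[7,10] → 2·3 = 6.
|Parcel A∩Parcel B∩Parcel C| = 0.2857.
|Parcel A ∪ Parcel B ∪ Parcel C| = 64 − 7.013 + 0.2857 = 57.27.

57.27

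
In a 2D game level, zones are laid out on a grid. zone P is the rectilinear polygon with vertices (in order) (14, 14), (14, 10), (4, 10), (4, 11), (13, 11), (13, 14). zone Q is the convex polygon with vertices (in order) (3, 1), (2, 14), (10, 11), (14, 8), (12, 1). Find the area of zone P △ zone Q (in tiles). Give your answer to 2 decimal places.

|zone P| = 13, |zone Q| = 112.5, |zone P∩zone Q| = 6.6667.
|zone P △ zone Q| = |zone P| + |zone Q| − 2·|zone P∩zone Q| = 13 + 112.5 − 13.3333 = 112.17.

112.17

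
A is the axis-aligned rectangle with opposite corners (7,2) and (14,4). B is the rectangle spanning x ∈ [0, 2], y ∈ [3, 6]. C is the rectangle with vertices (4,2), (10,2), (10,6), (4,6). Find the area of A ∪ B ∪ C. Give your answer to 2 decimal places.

38.00

By inclusion–exclusion:
Individual areas: |A| = 14, |B| = 6, |C| = 24.
|A∩B| = 0 (no overlap).
|A∩C|: x∈[7,10], y∈[2,4] → 3·2 = 6.
|B∩C| = 0 (no overlap).
|A∩B∩C| = 0.
|A ∪ B ∪ C| = 44 − 6 + 0 = 38.00.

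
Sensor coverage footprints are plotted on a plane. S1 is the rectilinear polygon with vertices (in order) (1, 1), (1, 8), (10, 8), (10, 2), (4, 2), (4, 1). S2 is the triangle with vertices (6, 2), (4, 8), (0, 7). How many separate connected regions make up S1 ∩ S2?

1

S1 ∩ S2 is a single connected region.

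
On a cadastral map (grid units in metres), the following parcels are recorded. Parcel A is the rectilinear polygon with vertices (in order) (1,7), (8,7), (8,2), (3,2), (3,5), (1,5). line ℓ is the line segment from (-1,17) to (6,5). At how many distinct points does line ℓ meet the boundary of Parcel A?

1

The segment meets the boundary at (4.833,7).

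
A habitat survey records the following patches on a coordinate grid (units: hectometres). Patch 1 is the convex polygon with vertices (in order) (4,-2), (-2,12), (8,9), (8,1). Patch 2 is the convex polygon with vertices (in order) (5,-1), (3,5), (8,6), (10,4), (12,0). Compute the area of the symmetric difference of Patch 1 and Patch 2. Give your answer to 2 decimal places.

70.35

|Patch 1| = 77, |Patch 2| = 41, |Patch 1∩Patch 2| = 23.8235.
|Patch 1 △ Patch 2| = |Patch 1| + |Patch 2| − 2·|Patch 1∩Patch 2| = 77 + 41 − 47.6471 = 70.35.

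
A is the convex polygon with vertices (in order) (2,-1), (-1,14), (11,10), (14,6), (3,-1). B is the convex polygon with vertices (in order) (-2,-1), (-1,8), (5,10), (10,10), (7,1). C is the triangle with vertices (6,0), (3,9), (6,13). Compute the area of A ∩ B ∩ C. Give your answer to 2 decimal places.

15.66

The intersection is the polygon with vertices (5,10), (6,10), (6,0.909), (5.75,0.75), (3,9), (3.333,9.444).
By the shoelace formula its area is 15.66.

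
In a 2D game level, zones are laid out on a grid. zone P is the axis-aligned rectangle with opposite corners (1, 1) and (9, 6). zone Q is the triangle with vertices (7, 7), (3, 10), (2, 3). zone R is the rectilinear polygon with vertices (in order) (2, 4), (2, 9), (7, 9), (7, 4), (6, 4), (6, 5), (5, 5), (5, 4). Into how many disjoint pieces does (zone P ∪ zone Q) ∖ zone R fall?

2

(zone P ∪ zone Q) ∖ zone R splits into 2 disjoint pieces (area 31, area 0.7381).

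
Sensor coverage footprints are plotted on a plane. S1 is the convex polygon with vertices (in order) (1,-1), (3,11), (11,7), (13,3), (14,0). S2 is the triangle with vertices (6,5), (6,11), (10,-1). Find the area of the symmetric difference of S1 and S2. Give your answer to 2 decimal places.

89.05

|S1| = 100, |S2| = 12, |S1∩S2| = 11.4759.
|S1 △ S2| = |S1| + |S2| − 2·|S1∩S2| = 100 + 12 − 22.9518 = 89.05.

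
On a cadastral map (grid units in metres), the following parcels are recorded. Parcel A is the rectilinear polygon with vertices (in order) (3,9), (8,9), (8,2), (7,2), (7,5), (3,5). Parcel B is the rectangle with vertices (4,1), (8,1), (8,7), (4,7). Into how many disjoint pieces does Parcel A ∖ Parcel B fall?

1

Parcel A ∖ Parcel B is a single connected region.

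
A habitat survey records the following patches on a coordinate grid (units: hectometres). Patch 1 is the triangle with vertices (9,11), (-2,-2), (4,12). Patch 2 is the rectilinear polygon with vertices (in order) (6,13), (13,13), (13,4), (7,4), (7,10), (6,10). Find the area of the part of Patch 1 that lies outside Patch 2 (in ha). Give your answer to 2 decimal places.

33.74

|Patch 1| = 38, |Patch 1∩Patch 2| = 4.2636.
|Patch 1 ∖ Patch 2| = |Patch 1| − |Patch 1∩Patch 2| = 38 − 4.2636 = 33.74.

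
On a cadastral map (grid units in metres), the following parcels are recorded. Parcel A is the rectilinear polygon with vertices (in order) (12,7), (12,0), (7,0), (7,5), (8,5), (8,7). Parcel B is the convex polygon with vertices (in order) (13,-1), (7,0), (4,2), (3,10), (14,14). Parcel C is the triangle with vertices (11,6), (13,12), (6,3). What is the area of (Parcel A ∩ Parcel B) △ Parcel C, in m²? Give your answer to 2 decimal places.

|Parcel A ∩ Parcel B| = 33.
|(Parcel A ∩ Parcel B) ∩ Parcel C| = 5.9746.
|(Parcel A ∩ Parcel B) △ Parcel C| = 33 + 12 − 11.9492 = 33.05.

33.05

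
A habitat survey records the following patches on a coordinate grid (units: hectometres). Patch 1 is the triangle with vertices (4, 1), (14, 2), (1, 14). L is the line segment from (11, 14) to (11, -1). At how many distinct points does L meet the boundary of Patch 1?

2

The segment meets the boundary at (11,1.7), (11,4.769).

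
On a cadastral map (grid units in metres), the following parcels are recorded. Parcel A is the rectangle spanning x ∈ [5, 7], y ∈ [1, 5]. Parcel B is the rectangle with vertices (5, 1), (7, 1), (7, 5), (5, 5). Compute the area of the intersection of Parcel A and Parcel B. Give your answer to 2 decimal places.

8.00

|Parcel A∩Parcel B|: x∈[5,7], y∈[1,5] → 2·4 = 8.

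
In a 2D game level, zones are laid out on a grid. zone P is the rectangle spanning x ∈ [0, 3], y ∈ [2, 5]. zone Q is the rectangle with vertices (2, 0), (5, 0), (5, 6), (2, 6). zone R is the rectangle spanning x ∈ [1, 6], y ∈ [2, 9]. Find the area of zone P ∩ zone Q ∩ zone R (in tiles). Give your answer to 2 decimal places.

The intersection is the polygon with vertices (3,2), (2,2), (2,5), (3,5).
By the shoelace formula its area is 3.00.

3.00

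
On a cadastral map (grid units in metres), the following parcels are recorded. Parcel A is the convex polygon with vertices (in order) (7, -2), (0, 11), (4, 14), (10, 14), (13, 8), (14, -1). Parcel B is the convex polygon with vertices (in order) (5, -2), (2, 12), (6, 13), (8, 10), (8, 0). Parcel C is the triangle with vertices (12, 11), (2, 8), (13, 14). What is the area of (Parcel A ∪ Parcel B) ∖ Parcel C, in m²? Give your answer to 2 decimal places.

|Parcel A ∪ Parcel B| = 154.6884.
|(Parcel A ∪ Parcel B) ∩ Parcel C| = 10.146.
|(Parcel A ∪ Parcel B) ∖ Parcel C| = 154.6884 − 10.146 = 144.54.

144.54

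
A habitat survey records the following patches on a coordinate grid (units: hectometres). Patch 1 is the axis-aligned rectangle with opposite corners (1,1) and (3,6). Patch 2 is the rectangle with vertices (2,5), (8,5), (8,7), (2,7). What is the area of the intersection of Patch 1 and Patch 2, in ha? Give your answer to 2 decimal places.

1.00

|Patch 1∩Patch 2|: x∈[2,3], y∈[5,6] → 1·1 = 1.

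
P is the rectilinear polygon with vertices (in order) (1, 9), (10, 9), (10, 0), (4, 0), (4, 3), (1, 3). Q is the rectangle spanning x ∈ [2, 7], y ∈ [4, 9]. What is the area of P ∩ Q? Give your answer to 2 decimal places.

The intersection is the polygon with vertices (7,9), (7,4), (2,4), (2,9).
By the shoelace formula its area is 25.00.

25.00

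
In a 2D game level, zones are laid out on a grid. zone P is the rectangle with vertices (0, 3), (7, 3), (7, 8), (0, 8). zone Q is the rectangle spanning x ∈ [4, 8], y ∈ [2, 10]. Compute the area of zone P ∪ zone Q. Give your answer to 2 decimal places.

52.00

By inclusion–exclusion:
Individual areas: |zone P| = 35, |zone Q| = 32.
|zone P∩zone Q|: x∈[4,7], y∈[3,8] → 3·5 = 15.
|zone P ∪ zone Q| = 67 − 15 = 52.00.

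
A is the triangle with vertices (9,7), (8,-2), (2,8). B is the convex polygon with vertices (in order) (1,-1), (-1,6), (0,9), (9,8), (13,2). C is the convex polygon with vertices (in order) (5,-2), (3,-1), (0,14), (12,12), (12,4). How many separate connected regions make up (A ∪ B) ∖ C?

2

(A ∪ B) ∖ C splits into 2 disjoint pieces (area 6.7069, area 20.967).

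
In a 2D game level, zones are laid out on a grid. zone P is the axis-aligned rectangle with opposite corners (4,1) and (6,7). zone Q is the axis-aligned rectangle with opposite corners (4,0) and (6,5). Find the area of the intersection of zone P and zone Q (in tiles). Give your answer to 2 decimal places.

|zone P∩zone Q|: x∈[4,6], y∈[1,5] → 2·4 = 8.

8.00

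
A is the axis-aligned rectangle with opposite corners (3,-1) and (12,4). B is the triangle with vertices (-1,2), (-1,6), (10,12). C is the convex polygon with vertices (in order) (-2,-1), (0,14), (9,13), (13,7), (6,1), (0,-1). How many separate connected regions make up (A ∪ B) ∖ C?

(A ∪ B) ∖ C splits into 2 disjoint pieces (area 29.25, area 0.0092).

2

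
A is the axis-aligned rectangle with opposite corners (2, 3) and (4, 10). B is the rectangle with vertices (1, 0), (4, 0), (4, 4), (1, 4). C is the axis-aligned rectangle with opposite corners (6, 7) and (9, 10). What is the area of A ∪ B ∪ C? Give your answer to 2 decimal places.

By inclusion–exclusion:
Individual areas: |A| = 14, |B| = 12, |C| = 9.
|A∩B|: x∈[2,4], y∈[3,4] → 2·1 = 2.
|A∩C| = 0 (no overlap).
|B∩C| = 0 (no overlap).
|A∩B∩C| = 0.
|A ∪ B ∪ C| = 35 − 2 + 0 = 33.00.

33.00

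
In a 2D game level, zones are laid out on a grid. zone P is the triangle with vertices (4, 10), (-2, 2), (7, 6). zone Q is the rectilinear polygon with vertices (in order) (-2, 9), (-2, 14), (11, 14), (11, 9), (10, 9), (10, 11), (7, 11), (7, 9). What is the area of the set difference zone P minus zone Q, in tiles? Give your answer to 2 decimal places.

|zone P| = 24, |zone P∩zone Q| = 0.75.
|zone P ∖ zone Q| = |zone P| − |zone P∩zone Q| = 24 − 0.75 = 23.25.

23.25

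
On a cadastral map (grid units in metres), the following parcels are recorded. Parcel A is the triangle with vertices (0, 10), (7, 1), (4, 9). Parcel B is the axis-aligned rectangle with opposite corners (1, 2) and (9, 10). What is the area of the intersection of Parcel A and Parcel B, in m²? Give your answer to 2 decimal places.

The intersection is the polygon with vertices (1,8.714), (1,9.75), (4,9), (6.625,2), (6.222,2).
By the shoelace formula its area is 13.78.

13.78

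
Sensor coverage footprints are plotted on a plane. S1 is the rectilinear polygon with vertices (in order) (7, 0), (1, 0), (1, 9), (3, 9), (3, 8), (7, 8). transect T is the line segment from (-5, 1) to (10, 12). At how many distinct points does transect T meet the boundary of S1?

2

The segment meets the boundary at (4.545,8), (1,5.4).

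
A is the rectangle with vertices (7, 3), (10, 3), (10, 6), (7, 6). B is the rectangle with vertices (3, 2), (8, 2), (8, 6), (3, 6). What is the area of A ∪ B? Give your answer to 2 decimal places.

26.00

By inclusion–exclusion:
Individual areas: |A| = 9, |B| = 20.
|A∩B|: x∈[7,8], y∈[3,6] → 1·3 = 3.
|A ∪ B| = 29 − 3 = 26.00.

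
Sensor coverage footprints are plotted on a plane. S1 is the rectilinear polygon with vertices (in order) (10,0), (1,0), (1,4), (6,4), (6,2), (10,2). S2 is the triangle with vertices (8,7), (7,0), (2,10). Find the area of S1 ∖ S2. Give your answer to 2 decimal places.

25.71

|S1| = 28, |S1∩S2| = 2.2857.
|S1 ∖ S2| = |S1| − |S1∩S2| = 28 − 2.2857 = 25.71.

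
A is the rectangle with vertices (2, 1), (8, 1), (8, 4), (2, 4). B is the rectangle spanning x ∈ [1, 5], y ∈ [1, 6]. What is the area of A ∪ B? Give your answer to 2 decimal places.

By inclusion–exclusion:
Individual areas: |A| = 18, |B| = 20.
|A∩B|: x∈[2,5], y∈[1,4] → 3·3 = 9.
|A ∪ B| = 38 − 9 = 29.00.

29.00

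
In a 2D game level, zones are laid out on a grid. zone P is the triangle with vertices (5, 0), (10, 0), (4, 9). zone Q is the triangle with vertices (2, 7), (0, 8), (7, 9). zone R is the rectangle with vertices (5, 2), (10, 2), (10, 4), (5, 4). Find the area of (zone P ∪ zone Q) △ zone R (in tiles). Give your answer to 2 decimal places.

24.74

|zone P ∪ zone Q| = 26.7435.
|(zone P ∪ zone Q) ∩ zone R| = 6.
|(zone P ∪ zone Q) △ zone R| = 26.7435 + 10 − 12 = 24.74.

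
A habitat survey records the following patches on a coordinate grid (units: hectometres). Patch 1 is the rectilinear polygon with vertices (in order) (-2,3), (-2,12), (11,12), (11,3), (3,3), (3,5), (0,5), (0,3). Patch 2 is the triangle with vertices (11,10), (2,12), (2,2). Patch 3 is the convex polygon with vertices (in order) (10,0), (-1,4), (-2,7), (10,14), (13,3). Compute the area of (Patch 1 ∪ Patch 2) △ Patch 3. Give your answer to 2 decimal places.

56.85

|Patch 1 ∪ Patch 2| = 113.5625.
|(Patch 1 ∪ Patch 2) ∩ Patch 3| = 88.107.
|(Patch 1 ∪ Patch 2) △ Patch 3| = 113.5625 + 119.5 − 176.2141 = 56.85.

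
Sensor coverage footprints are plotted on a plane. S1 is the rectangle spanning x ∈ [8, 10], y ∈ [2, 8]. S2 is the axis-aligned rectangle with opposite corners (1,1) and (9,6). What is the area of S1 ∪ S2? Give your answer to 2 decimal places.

48.00

By inclusion–exclusion:
Individual areas: |S1| = 12, |S2| = 40.
|S1∩S2|: x∈[8,9], y∈[2,6] → 1·4 = 4.
|S1 ∪ S2| = 52 − 4 = 48.00.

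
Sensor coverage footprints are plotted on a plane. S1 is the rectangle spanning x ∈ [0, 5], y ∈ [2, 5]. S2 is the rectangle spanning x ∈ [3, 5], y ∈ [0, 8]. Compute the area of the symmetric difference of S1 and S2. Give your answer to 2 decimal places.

|S1∩S2|: x∈[3,5], y∈[2,5] → 2·3 = 6.
|S1 △ S2| = |S1| + |S2| − 2·|S1∩S2| = 15 + 16 − 12 = 19.00.

19.00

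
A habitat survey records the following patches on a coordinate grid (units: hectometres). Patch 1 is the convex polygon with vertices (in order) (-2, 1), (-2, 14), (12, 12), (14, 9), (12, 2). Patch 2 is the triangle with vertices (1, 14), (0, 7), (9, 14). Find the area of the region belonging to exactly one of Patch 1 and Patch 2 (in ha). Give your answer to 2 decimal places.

156.34

|Patch 1| = 171, |Patch 2| = 28, |Patch 1∩Patch 2| = 21.3283.
|Patch 1 △ Patch 2| = |Patch 1| + |Patch 2| − 2·|Patch 1∩Patch 2| = 171 + 28 − 42.6566 = 156.34.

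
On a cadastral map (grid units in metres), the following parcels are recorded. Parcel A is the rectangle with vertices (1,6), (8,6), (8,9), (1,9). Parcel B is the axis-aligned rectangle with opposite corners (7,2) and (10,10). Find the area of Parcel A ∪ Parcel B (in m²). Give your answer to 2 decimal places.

By inclusion–exclusion:
Individual areas: |Parcel A| = 21, |Parcel B| = 24.
|Parcel A∩Parcel B|: x∈[7,8], y∈[6,9] → 1·3 = 3.
|Parcel A ∪ Parcel B| = 45 − 3 = 42.00.

42.00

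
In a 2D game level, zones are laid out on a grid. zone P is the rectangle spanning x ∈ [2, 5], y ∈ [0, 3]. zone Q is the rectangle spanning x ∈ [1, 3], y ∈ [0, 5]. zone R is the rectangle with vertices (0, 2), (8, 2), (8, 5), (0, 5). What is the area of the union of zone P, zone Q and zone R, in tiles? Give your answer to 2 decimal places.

32.00

By inclusion–exclusion:
Individual areas: |zone P| = 9, |zone Q| = 10, |zone R| = 24.
|zone P∩zone Q|: x∈[2,3], y∈[0,3] → 1·3 = 3.
|zone P∩zone R|: x∈[2,5], y∈[2,3] → 3·1 = 3.
|zone Q∩zone R|: x∈[1,3], y∈[2,5] → 2·3 = 6.
|zone P∩zone Q∩zone R| = 1.
|zone P ∪ zone Q ∪ zone R| = 43 − 12 + 1 = 32.00.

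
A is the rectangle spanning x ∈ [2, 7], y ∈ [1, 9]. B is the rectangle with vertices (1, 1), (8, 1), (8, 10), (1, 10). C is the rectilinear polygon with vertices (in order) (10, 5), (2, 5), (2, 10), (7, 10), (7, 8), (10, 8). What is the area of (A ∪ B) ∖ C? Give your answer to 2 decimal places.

35.00

|A ∪ B| = 63.
|(A ∪ B) ∩ C| = 28.
|(A ∪ B) ∖ C| = 63 − 28 = 35.00.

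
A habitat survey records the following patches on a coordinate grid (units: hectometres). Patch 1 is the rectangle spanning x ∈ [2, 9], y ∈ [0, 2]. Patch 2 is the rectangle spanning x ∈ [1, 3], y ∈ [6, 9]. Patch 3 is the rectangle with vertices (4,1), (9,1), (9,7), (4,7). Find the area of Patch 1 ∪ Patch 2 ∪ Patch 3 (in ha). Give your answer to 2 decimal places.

By inclusion–exclusion:
Individual areas: |Patch 1| = 14, |Patch 2| = 6, |Patch 3| = 30.
|Patch 1∩Patch 2| = 0 (no overlap).
|Patch 1∩Patch 3|: x∈[4,9], y∈[1,2] → 5·1 = 5.
|Patch 2∩Patch 3| = 0 (no overlap).
|Patch 1∩Patch 2∩Patch 3| = 0.
|Patch 1 ∪ Patch 2 ∪ Patch 3| = 50 − 5 + 0 = 45.00.

45.00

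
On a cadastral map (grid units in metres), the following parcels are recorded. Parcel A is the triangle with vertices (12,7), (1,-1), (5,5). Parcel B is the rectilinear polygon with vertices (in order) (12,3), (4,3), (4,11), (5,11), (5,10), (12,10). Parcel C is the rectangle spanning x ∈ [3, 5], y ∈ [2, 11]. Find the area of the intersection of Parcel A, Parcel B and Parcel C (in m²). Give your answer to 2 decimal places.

1.25

The intersection is the polygon with vertices (4,3), (4,3.5), (5,5), (5,3).
By the shoelace formula its area is 1.25.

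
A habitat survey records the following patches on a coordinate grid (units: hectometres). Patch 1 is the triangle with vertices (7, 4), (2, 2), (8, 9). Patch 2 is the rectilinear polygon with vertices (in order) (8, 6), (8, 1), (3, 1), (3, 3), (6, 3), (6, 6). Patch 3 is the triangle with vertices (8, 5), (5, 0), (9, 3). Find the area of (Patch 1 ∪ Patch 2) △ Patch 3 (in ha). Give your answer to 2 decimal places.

22.43

|Patch 1 ∪ Patch 2| = 24.45.
|(Patch 1 ∪ Patch 2) ∩ Patch 3| = 3.7583.
|(Patch 1 ∪ Patch 2) △ Patch 3| = 24.45 + 5.5 − 7.5167 = 22.43.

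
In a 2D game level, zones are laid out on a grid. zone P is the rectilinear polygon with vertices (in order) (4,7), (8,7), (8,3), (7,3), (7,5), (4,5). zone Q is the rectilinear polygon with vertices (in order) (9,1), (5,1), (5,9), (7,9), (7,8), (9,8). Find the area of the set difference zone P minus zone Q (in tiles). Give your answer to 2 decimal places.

|zone P| = 10, |zone P∩zone Q| = 8.
|zone P ∖ zone Q| = |zone P| − |zone P∩zone Q| = 10 − 8 = 2.00.

2.00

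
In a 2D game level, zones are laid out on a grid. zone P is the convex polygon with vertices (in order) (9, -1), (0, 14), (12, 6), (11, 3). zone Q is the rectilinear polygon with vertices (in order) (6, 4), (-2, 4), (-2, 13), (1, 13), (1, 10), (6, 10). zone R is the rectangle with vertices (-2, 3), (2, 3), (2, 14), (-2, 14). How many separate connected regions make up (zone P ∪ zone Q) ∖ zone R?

1

(zone P ∪ zone Q) ∖ zone R is a single connected region.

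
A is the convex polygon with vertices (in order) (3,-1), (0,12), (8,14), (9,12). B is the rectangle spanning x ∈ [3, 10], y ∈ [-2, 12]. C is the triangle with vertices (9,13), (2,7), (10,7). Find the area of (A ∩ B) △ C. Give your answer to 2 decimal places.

|A ∩ B| = 39.
|(A ∩ B) ∩ C| = 14.2189.
|(A ∩ B) △ C| = 39 + 24 − 28.4377 = 34.56.

34.56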